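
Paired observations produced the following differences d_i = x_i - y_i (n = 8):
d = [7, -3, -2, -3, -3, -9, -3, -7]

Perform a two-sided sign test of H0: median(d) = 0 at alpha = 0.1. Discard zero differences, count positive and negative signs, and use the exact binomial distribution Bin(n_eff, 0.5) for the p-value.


Step 1: Discard zero differences. Original n = 8; n_eff = number of nonzero differences = 8.
Nonzero differences (with sign): +7, -3, -2, -3, -3, -9, -3, -7
Step 2: Count signs: positive = 1, negative = 7.
Step 3: Under H0: P(positive) = 0.5, so the number of positives S ~ Bin(8, 0.5).
Step 4: Two-sided exact p-value = sum of Bin(8,0.5) probabilities at or below the observed probability = 0.070312.
Step 5: alpha = 0.1. reject H0.

n_eff = 8, pos = 1, neg = 7, p = 0.070312, reject H0.


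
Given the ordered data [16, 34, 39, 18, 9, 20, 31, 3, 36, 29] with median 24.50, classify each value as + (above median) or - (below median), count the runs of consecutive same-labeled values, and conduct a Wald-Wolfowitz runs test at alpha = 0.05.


Step 1: Compute median = 24.50; label A = above, B = below.
Labels in order: BAABBBABAA  (n_A = 5, n_B = 5)
Step 2: Count runs R = 6.
Step 3: Under H0 (random ordering), E[R] = 2*n_A*n_B/(n_A+n_B) + 1 = 2*5*5/10 + 1 = 6.0000.
        Var[R] = 2*n_A*n_B*(2*n_A*n_B - n_A - n_B) / ((n_A+n_B)^2 * (n_A+n_B-1)) = 2000/900 = 2.2222.
        SD[R] = 1.4907.
Step 4: R = E[R], so z = 0 with no continuity correction.
Step 5: Two-sided p-value via normal approximation = 2*(1 - Phi(|z|)) = 1.000000.
Step 6: alpha = 0.05. fail to reject H0.

R = 6, z = 0.0000, p = 1.000000, fail to reject H0.


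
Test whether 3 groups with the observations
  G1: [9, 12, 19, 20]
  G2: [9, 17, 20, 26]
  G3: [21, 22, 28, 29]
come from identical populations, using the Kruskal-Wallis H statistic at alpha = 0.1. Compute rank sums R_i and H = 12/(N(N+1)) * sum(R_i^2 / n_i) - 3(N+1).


Step 1: Combine all N = 12 observations and assign midranks.
sorted (value, group, rank): (9,G1,1.5), (9,G2,1.5), (12,G1,3), (17,G2,4), (19,G1,5), (20,G1,6.5), (20,G2,6.5), (21,G3,8), (22,G3,9), (26,G2,10), (28,G3,11), (29,G3,12)
Step 2: Sum ranks within each group.
R_1 = 16 (n_1 = 4)
R_2 = 22 (n_2 = 4)
R_3 = 40 (n_3 = 4)
Step 3: H = 12/(N(N+1)) * sum(R_i^2/n_i) - 3(N+1)
     = 12/(12*13) * (16^2/4 + 22^2/4 + 40^2/4) - 3*13
     = 0.076923 * 585 - 39
     = 6.000000.
Step 4: Ties present; correction factor C = 1 - 12/(12^3 - 12) = 0.993007. Corrected H = 6.000000 / 0.993007 = 6.042254.
Step 5: Under H0, H ~ chi^2(2); p-value = 0.048746.
Step 6: alpha = 0.1. reject H0.

H = 6.0423, df = 2, p = 0.048746, reject H0.


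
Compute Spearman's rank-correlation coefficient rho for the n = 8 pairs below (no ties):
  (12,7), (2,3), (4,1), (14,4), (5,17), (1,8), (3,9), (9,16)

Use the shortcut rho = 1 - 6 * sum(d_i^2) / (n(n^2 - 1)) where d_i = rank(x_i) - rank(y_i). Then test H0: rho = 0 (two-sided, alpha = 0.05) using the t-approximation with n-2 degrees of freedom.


Step 1: Rank x and y separately (midranks; no ties here).
rank(x): 12->7, 2->2, 4->4, 14->8, 5->5, 1->1, 3->3, 9->6
rank(y): 7->4, 3->2, 1->1, 4->3, 17->8, 8->5, 9->6, 16->7
Step 2: d_i = R_x(i) - R_y(i); compute d_i^2.
  (7-4)^2=9, (2-2)^2=0, (4-1)^2=9, (8-3)^2=25, (5-8)^2=9, (1-5)^2=16, (3-6)^2=9, (6-7)^2=1
sum(d^2) = 78.
Step 3: rho = 1 - 6*78 / (8*(8^2 - 1)) = 1 - 468/504 = 0.071429.
Step 4: Under H0, t = rho * sqrt((n-2)/(1-rho^2)) = 0.1754 ~ t(6).
Step 5: Two-sided p-value from the t-distribution with 6 df = 0.866526.
Step 6: alpha = 0.05. fail to reject H0.

rho = 0.0714, p = 0.866526, fail to reject H0 at alpha = 0.05.


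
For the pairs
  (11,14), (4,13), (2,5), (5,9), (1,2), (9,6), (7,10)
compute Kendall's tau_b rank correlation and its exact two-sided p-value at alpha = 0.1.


Step 1: Enumerate the 21 unordered pairs (i,j) with i<j and classify each by sign(x_j-x_i) * sign(y_j-y_i).
  (1,2):dx=-7,dy=-1->C; (1,3):dx=-9,dy=-9->C; (1,4):dx=-6,dy=-5->C; (1,5):dx=-10,dy=-12->C
  (1,6):dx=-2,dy=-8->C; (1,7):dx=-4,dy=-4->C; (2,3):dx=-2,dy=-8->C; (2,4):dx=+1,dy=-4->D
  (2,5):dx=-3,dy=-11->C; (2,6):dx=+5,dy=-7->D; (2,7):dx=+3,dy=-3->D; (3,4):dx=+3,dy=+4->C
  (3,5):dx=-1,dy=-3->C; (3,6):dx=+7,dy=+1->C; (3,7):dx=+5,dy=+5->C; (4,5):dx=-4,dy=-7->C
  (4,6):dx=+4,dy=-3->D; (4,7):dx=+2,dy=+1->C; (5,6):dx=+8,dy=+4->C; (5,7):dx=+6,dy=+8->C
  (6,7):dx=-2,dy=+4->D
Step 2: C = 16, D = 5, total pairs = 21.
Step 3: tau = (C - D)/(n(n-1)/2) = (16 - 5)/21 = 0.523810.
Step 4: Exact two-sided p-value (enumerate n! = 5040 permutations of y under H0): p = 0.136111.
Step 5: alpha = 0.1. fail to reject H0.

tau_b = 0.5238 (C=16, D=5), p = 0.136111, fail to reject H0.


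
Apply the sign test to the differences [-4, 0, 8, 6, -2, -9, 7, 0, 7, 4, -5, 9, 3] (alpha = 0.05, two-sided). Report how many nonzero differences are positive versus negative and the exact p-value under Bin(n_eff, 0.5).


Step 1: Discard zero differences. Original n = 13; n_eff = number of nonzero differences = 11.
Nonzero differences (with sign): -4, +8, +6, -2, -9, +7, +7, +4, -5, +9, +3
Step 2: Count signs: positive = 7, negative = 4.
Step 3: Under H0: P(positive) = 0.5, so the number of positives S ~ Bin(11, 0.5).
Step 4: Two-sided exact p-value = sum of Bin(11,0.5) probabilities at or below the observed probability = 0.548828.
Step 5: alpha = 0.05. fail to reject H0.

n_eff = 11, pos = 7, neg = 4, p = 0.548828, fail to reject H0.


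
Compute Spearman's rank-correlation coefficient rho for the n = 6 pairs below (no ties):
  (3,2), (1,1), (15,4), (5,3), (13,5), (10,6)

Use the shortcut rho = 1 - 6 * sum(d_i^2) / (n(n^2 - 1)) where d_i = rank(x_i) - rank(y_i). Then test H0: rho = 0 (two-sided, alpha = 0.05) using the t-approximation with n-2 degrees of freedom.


Step 1: Rank x and y separately (midranks; no ties here).
rank(x): 3->2, 1->1, 15->6, 5->3, 13->5, 10->4
rank(y): 2->2, 1->1, 4->4, 3->3, 5->5, 6->6
Step 2: d_i = R_x(i) - R_y(i); compute d_i^2.
  (2-2)^2=0, (1-1)^2=0, (6-4)^2=4, (3-3)^2=0, (5-5)^2=0, (4-6)^2=4
sum(d^2) = 8.
Step 3: rho = 1 - 6*8 / (6*(6^2 - 1)) = 1 - 48/210 = 0.771429.
Step 4: Under H0, t = rho * sqrt((n-2)/(1-rho^2)) = 2.4247 ~ t(4).
Step 5: Two-sided p-value from the t-distribution with 4 df = 0.072397.
Step 6: alpha = 0.05. fail to reject H0.

rho = 0.7714, p = 0.072397, fail to reject H0 at alpha = 0.05.


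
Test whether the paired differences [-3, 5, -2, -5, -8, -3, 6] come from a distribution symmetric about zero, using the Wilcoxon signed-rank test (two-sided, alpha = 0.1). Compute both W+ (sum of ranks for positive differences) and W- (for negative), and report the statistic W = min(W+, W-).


Step 1: Drop any zero differences (none here) and take |d_i|.
|d| = [3, 5, 2, 5, 8, 3, 6]
Step 2: Midrank |d_i| (ties get averaged ranks).
ranks: |3|->2.5, |5|->4.5, |2|->1, |5|->4.5, |8|->7, |3|->2.5, |6|->6
Step 3: Attach original signs; sum ranks with positive sign and with negative sign.
W+ = 4.5 + 6 = 10.5
W- = 2.5 + 1 + 4.5 + 7 + 2.5 = 17.5
(Check: W+ + W- = 28 should equal n(n+1)/2 = 28.)
Step 4: Test statistic W = min(W+, W-) = 10.5.
Step 5: Ties in |d|, so use the tie-corrected normal approximation.
        E[W] = n(n+1)/4 = 7*8/4 = 14.
        Tie groups: |d|=3 (t=2), |d|=5 (t=2); sum(t^3 - t) = 12.
        Var[W] = n(n+1)(2n+1)/24 - sum(t^3-t)/48 = 840/24 - 12/48 = 34.75.
        z = (W - E[W]) / sqrt(Var[W]) = (10.5 - 14) / 5.8949 = -0.5937.
        Two-sided p = 2*Phi(z) = 0.552691.
Step 6: alpha = 0.1. fail to reject H0.

W+ = 10.5, W- = 17.5, W = min = 10.5, p = 0.552691, fail to reject H0.


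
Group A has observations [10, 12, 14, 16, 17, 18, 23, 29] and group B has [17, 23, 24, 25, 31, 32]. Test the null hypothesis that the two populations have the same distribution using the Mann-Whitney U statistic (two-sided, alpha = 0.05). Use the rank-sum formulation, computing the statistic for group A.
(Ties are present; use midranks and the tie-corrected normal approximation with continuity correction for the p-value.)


Step 1: Combine and sort all 14 observations; assign midranks.
sorted (value, group): (10,X), (12,X), (14,X), (16,X), (17,X), (17,Y), (18,X), (23,X), (23,Y), (24,Y), (25,Y), (29,X), (31,Y), (32,Y)
ranks: 10->1, 12->2, 14->3, 16->4, 17->5.5, 17->5.5, 18->7, 23->8.5, 23->8.5, 24->10, 25->11, 29->12, 31->13, 32->14
Step 2: Rank sum for X: R1 = 1 + 2 + 3 + 4 + 5.5 + 7 + 8.5 + 12 = 43.
Step 3: U_X = R1 - n1(n1+1)/2 = 43 - 8*9/2 = 43 - 36 = 7.
       U_Y = n1*n2 - U_X = 48 - 7 = 41.
Step 4: Ties are present, so use the tie-corrected normal approximation (with continuity correction) for the p-value.
Step 5: p-value = 0.032774; compare to alpha = 0.05. reject H0.

U_X = 7, p = 0.032774, reject H0 at alpha = 0.05.


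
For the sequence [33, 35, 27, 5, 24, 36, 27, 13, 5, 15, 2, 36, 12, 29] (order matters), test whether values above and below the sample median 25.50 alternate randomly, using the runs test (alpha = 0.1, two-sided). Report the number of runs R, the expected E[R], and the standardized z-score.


Step 1: Compute median = 25.50; label A = above, B = below.
Labels in order: AAABBAABBBBABA  (n_A = 7, n_B = 7)
Step 2: Count runs R = 7.
Step 3: Under H0 (random ordering), E[R] = 2*n_A*n_B/(n_A+n_B) + 1 = 2*7*7/14 + 1 = 8.0000.
        Var[R] = 2*n_A*n_B*(2*n_A*n_B - n_A - n_B) / ((n_A+n_B)^2 * (n_A+n_B-1)) = 8232/2548 = 3.2308.
        SD[R] = 1.7974.
Step 4: Continuity-corrected z = (R + 0.5 - E[R]) / SD[R] = (7 + 0.5 - 8.0000) / 1.7974 = -0.2782.
Step 5: Two-sided p-value via normal approximation = 2*(1 - Phi(|z|)) = 0.780879.
Step 6: alpha = 0.1. fail to reject H0.

R = 7, z = -0.2782, p = 0.780879, fail to reject H0.


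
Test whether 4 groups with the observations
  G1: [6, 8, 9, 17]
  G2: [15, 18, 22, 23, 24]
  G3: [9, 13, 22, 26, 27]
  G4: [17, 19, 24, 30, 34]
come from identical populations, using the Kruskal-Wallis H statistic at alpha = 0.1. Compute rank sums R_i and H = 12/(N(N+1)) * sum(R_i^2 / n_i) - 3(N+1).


Step 1: Combine all N = 19 observations and assign midranks.
sorted (value, group, rank): (6,G1,1), (8,G1,2), (9,G1,3.5), (9,G3,3.5), (13,G3,5), (15,G2,6), (17,G1,7.5), (17,G4,7.5), (18,G2,9), (19,G4,10), (22,G2,11.5), (22,G3,11.5), (23,G2,13), (24,G2,14.5), (24,G4,14.5), (26,G3,16), (27,G3,17), (30,G4,18), (34,G4,19)
Step 2: Sum ranks within each group.
R_1 = 14 (n_1 = 4)
R_2 = 54 (n_2 = 5)
R_3 = 53 (n_3 = 5)
R_4 = 69 (n_4 = 5)
Step 3: H = 12/(N(N+1)) * sum(R_i^2/n_i) - 3(N+1)
     = 12/(19*20) * (14^2/4 + 54^2/5 + 53^2/5 + 69^2/5) - 3*20
     = 0.031579 * 2146.2 - 60
     = 7.774737.
Step 4: Ties present; correction factor C = 1 - 24/(19^3 - 19) = 0.996491. Corrected H = 7.774737 / 0.996491 = 7.802113.
Step 5: Under H0, H ~ chi^2(3); p-value = 0.050283.
Step 6: alpha = 0.1. reject H0.

H = 7.8021, df = 3, p = 0.050283, reject H0.


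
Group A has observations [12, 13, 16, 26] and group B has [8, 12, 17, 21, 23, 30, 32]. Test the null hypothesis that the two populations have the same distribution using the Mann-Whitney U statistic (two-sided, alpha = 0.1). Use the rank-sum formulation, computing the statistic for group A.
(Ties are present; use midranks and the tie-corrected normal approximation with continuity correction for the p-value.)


Step 1: Combine and sort all 11 observations; assign midranks.
sorted (value, group): (8,Y), (12,X), (12,Y), (13,X), (16,X), (17,Y), (21,Y), (23,Y), (26,X), (30,Y), (32,Y)
ranks: 8->1, 12->2.5, 12->2.5, 13->4, 16->5, 17->6, 21->7, 23->8, 26->9, 30->10, 32->11
Step 2: Rank sum for X: R1 = 2.5 + 4 + 5 + 9 = 20.5.
Step 3: U_X = R1 - n1(n1+1)/2 = 20.5 - 4*5/2 = 20.5 - 10 = 10.5.
       U_Y = n1*n2 - U_X = 28 - 10.5 = 17.5.
Step 4: Ties are present, so use the tie-corrected normal approximation (with continuity correction) for the p-value.
Step 5: p-value = 0.569872; compare to alpha = 0.1. fail to reject H0.

U_X = 10.5, p = 0.569872, fail to reject H0 at alpha = 0.1.


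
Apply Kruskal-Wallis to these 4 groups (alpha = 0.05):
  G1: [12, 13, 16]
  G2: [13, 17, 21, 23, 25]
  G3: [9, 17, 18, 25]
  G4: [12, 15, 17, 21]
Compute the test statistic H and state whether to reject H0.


Step 1: Combine all N = 16 observations and assign midranks.
sorted (value, group, rank): (9,G3,1), (12,G1,2.5), (12,G4,2.5), (13,G1,4.5), (13,G2,4.5), (15,G4,6), (16,G1,7), (17,G2,9), (17,G3,9), (17,G4,9), (18,G3,11), (21,G2,12.5), (21,G4,12.5), (23,G2,14), (25,G2,15.5), (25,G3,15.5)
Step 2: Sum ranks within each group.
R_1 = 14 (n_1 = 3)
R_2 = 55.5 (n_2 = 5)
R_3 = 36.5 (n_3 = 4)
R_4 = 30 (n_4 = 4)
Step 3: H = 12/(N(N+1)) * sum(R_i^2/n_i) - 3(N+1)
     = 12/(16*17) * (14^2/3 + 55.5^2/5 + 36.5^2/4 + 30^2/4) - 3*17
     = 0.044118 * 1239.45 - 51
     = 3.681434.
Step 4: Ties present; correction factor C = 1 - 48/(16^3 - 16) = 0.988235. Corrected H = 3.681434 / 0.988235 = 3.725260.
Step 5: Under H0, H ~ chi^2(3); p-value = 0.292700.
Step 6: alpha = 0.05. fail to reject H0.

H = 3.7253, df = 3, p = 0.292700, fail to reject H0.


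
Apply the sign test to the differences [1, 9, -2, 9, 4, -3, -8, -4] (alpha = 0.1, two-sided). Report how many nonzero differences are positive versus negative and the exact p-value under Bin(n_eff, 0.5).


Step 1: Discard zero differences. Original n = 8; n_eff = number of nonzero differences = 8.
Nonzero differences (with sign): +1, +9, -2, +9, +4, -3, -8, -4
Step 2: Count signs: positive = 4, negative = 4.
Step 3: Under H0: P(positive) = 0.5, so the number of positives S ~ Bin(8, 0.5).
Step 4: Two-sided exact p-value = sum of Bin(8,0.5) probabilities at or below the observed probability = 1.000000.
Step 5: alpha = 0.1. fail to reject H0.

n_eff = 8, pos = 4, neg = 4, p = 1.000000, fail to reject H0.


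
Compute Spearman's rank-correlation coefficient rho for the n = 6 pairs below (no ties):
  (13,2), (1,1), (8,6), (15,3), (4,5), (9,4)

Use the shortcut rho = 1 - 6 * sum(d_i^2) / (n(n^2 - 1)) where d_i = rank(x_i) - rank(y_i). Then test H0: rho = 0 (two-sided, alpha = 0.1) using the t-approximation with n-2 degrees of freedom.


Step 1: Rank x and y separately (midranks; no ties here).
rank(x): 13->5, 1->1, 8->3, 15->6, 4->2, 9->4
rank(y): 2->2, 1->1, 6->6, 3->3, 5->5, 4->4
Step 2: d_i = R_x(i) - R_y(i); compute d_i^2.
  (5-2)^2=9, (1-1)^2=0, (3-6)^2=9, (6-3)^2=9, (2-5)^2=9, (4-4)^2=0
sum(d^2) = 36.
Step 3: rho = 1 - 6*36 / (6*(6^2 - 1)) = 1 - 216/210 = -0.028571.
Step 4: Under H0, t = rho * sqrt((n-2)/(1-rho^2)) = -0.0572 ~ t(4).
Step 5: Two-sided p-value from the t-distribution with 4 df = 0.957155.
Step 6: alpha = 0.1. fail to reject H0.

rho = -0.0286, p = 0.957155, fail to reject H0 at alpha = 0.1.


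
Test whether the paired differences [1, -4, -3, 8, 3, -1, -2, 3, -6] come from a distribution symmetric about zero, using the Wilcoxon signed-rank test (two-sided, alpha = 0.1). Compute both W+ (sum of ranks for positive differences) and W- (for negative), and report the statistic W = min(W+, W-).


Step 1: Drop any zero differences (none here) and take |d_i|.
|d| = [1, 4, 3, 8, 3, 1, 2, 3, 6]
Step 2: Midrank |d_i| (ties get averaged ranks).
ranks: |1|->1.5, |4|->7, |3|->5, |8|->9, |3|->5, |1|->1.5, |2|->3, |3|->5, |6|->8
Step 3: Attach original signs; sum ranks with positive sign and with negative sign.
W+ = 1.5 + 9 + 5 + 5 = 20.5
W- = 7 + 5 + 1.5 + 3 + 8 = 24.5
(Check: W+ + W- = 45 should equal n(n+1)/2 = 45.)
Step 4: Test statistic W = min(W+, W-) = 20.5.
Step 5: Ties in |d|, so use the tie-corrected normal approximation.
        E[W] = n(n+1)/4 = 9*10/4 = 22.5.
        Tie groups: |d|=1 (t=2), |d|=3 (t=3); sum(t^3 - t) = 30.
        Var[W] = n(n+1)(2n+1)/24 - sum(t^3-t)/48 = 1710/24 - 30/48 = 70.625.
        z = (W - E[W]) / sqrt(Var[W]) = (20.5 - 22.5) / 8.4039 = -0.2380.
        Two-sided p = 2*Phi(z) = 0.811892.
Step 6: alpha = 0.1. fail to reject H0.

W+ = 20.5, W- = 24.5, W = min = 20.5, p = 0.811892, fail to reject H0.


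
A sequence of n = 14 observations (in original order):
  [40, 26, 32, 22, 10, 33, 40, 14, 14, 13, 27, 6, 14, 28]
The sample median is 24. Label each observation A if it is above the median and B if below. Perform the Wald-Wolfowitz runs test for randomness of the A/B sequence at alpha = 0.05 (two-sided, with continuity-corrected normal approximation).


Step 1: Compute median = 24; label A = above, B = below.
Labels in order: AAABBAABBBABBA  (n_A = 7, n_B = 7)
Step 2: Count runs R = 7.
Step 3: Under H0 (random ordering), E[R] = 2*n_A*n_B/(n_A+n_B) + 1 = 2*7*7/14 + 1 = 8.0000.
        Var[R] = 2*n_A*n_B*(2*n_A*n_B - n_A - n_B) / ((n_A+n_B)^2 * (n_A+n_B-1)) = 8232/2548 = 3.2308.
        SD[R] = 1.7974.
Step 4: Continuity-corrected z = (R + 0.5 - E[R]) / SD[R] = (7 + 0.5 - 8.0000) / 1.7974 = -0.2782.
Step 5: Two-sided p-value via normal approximation = 2*(1 - Phi(|z|)) = 0.780879.
Step 6: alpha = 0.05. fail to reject H0.

R = 7, z = -0.2782, p = 0.780879, fail to reject H0.


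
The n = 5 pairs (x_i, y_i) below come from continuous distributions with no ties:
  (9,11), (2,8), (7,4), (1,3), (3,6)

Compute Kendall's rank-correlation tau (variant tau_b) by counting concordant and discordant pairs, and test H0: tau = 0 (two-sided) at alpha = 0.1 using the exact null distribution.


Step 1: Enumerate the 10 unordered pairs (i,j) with i<j and classify each by sign(x_j-x_i) * sign(y_j-y_i).
  (1,2):dx=-7,dy=-3->C; (1,3):dx=-2,dy=-7->C; (1,4):dx=-8,dy=-8->C; (1,5):dx=-6,dy=-5->C
  (2,3):dx=+5,dy=-4->D; (2,4):dx=-1,dy=-5->C; (2,5):dx=+1,dy=-2->D; (3,4):dx=-6,dy=-1->C
  (3,5):dx=-4,dy=+2->D; (4,5):dx=+2,dy=+3->C
Step 2: C = 7, D = 3, total pairs = 10.
Step 3: tau = (C - D)/(n(n-1)/2) = (7 - 3)/10 = 0.400000.
Step 4: Exact two-sided p-value (enumerate n! = 120 permutations of y under H0): p = 0.483333.
Step 5: alpha = 0.1. fail to reject H0.

tau_b = 0.4000 (C=7, D=3), p = 0.483333, fail to reject H0.


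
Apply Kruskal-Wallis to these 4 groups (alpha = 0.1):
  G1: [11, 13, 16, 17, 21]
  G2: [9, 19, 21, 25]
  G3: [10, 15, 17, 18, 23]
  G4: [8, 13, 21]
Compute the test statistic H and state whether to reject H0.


Step 1: Combine all N = 17 observations and assign midranks.
sorted (value, group, rank): (8,G4,1), (9,G2,2), (10,G3,3), (11,G1,4), (13,G1,5.5), (13,G4,5.5), (15,G3,7), (16,G1,8), (17,G1,9.5), (17,G3,9.5), (18,G3,11), (19,G2,12), (21,G1,14), (21,G2,14), (21,G4,14), (23,G3,16), (25,G2,17)
Step 2: Sum ranks within each group.
R_1 = 41 (n_1 = 5)
R_2 = 45 (n_2 = 4)
R_3 = 46.5 (n_3 = 5)
R_4 = 20.5 (n_4 = 3)
Step 3: H = 12/(N(N+1)) * sum(R_i^2/n_i) - 3(N+1)
     = 12/(17*18) * (41^2/5 + 45^2/4 + 46.5^2/5 + 20.5^2/3) - 3*18
     = 0.039216 * 1414.98 - 54
     = 1.489542.
Step 4: Ties present; correction factor C = 1 - 36/(17^3 - 17) = 0.992647. Corrected H = 1.489542 / 0.992647 = 1.500576.
Step 5: Under H0, H ~ chi^2(3); p-value = 0.682137.
Step 6: alpha = 0.1. fail to reject H0.

H = 1.5006, df = 3, p = 0.682137, fail to reject H0.


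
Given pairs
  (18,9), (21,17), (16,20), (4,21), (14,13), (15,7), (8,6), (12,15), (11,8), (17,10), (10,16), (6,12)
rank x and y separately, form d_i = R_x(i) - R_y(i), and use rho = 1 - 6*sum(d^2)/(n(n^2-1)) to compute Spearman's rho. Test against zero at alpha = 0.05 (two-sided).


Step 1: Rank x and y separately (midranks; no ties here).
rank(x): 18->11, 21->12, 16->9, 4->1, 14->7, 15->8, 8->3, 12->6, 11->5, 17->10, 10->4, 6->2
rank(y): 9->4, 17->10, 20->11, 21->12, 13->7, 7->2, 6->1, 15->8, 8->3, 10->5, 16->9, 12->6
Step 2: d_i = R_x(i) - R_y(i); compute d_i^2.
  (11-4)^2=49, (12-10)^2=4, (9-11)^2=4, (1-12)^2=121, (7-7)^2=0, (8-2)^2=36, (3-1)^2=4, (6-8)^2=4, (5-3)^2=4, (10-5)^2=25, (4-9)^2=25, (2-6)^2=16
sum(d^2) = 292.
Step 3: rho = 1 - 6*292 / (12*(12^2 - 1)) = 1 - 1752/1716 = -0.020979.
Step 4: Under H0, t = rho * sqrt((n-2)/(1-rho^2)) = -0.0664 ~ t(10).
Step 5: Two-sided p-value from the t-distribution with 10 df = 0.948402.
Step 6: alpha = 0.05. fail to reject H0.

rho = -0.0210, p = 0.948402, fail to reject H0 at alpha = 0.05.


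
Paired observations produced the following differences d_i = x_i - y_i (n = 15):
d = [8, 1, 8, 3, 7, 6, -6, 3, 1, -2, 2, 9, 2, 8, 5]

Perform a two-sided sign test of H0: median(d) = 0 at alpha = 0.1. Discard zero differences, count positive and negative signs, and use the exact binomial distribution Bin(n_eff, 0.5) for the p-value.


Step 1: Discard zero differences. Original n = 15; n_eff = number of nonzero differences = 15.
Nonzero differences (with sign): +8, +1, +8, +3, +7, +6, -6, +3, +1, -2, +2, +9, +2, +8, +5
Step 2: Count signs: positive = 13, negative = 2.
Step 3: Under H0: P(positive) = 0.5, so the number of positives S ~ Bin(15, 0.5).
Step 4: Two-sided exact p-value = sum of Bin(15,0.5) probabilities at or below the observed probability = 0.007385.
Step 5: alpha = 0.1. reject H0.

n_eff = 15, pos = 13, neg = 2, p = 0.007385, reject H0.


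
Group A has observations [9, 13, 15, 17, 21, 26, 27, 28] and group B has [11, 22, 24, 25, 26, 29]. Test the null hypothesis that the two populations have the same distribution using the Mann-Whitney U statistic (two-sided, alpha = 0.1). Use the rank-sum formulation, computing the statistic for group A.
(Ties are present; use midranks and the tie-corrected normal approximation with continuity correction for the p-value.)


Step 1: Combine and sort all 14 observations; assign midranks.
sorted (value, group): (9,X), (11,Y), (13,X), (15,X), (17,X), (21,X), (22,Y), (24,Y), (25,Y), (26,X), (26,Y), (27,X), (28,X), (29,Y)
ranks: 9->1, 11->2, 13->3, 15->4, 17->5, 21->6, 22->7, 24->8, 25->9, 26->10.5, 26->10.5, 27->12, 28->13, 29->14
Step 2: Rank sum for X: R1 = 1 + 3 + 4 + 5 + 6 + 10.5 + 12 + 13 = 54.5.
Step 3: U_X = R1 - n1(n1+1)/2 = 54.5 - 8*9/2 = 54.5 - 36 = 18.5.
       U_Y = n1*n2 - U_X = 48 - 18.5 = 29.5.
Step 4: Ties are present, so use the tie-corrected normal approximation (with continuity correction) for the p-value.
Step 5: p-value = 0.518145; compare to alpha = 0.1. fail to reject H0.

U_X = 18.5, p = 0.518145, fail to reject H0 at alpha = 0.1.


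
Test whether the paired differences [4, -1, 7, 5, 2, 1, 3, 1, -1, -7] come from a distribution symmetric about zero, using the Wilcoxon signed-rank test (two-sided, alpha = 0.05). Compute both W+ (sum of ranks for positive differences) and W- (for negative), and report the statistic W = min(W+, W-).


Step 1: Drop any zero differences (none here) and take |d_i|.
|d| = [4, 1, 7, 5, 2, 1, 3, 1, 1, 7]
Step 2: Midrank |d_i| (ties get averaged ranks).
ranks: |4|->7, |1|->2.5, |7|->9.5, |5|->8, |2|->5, |1|->2.5, |3|->6, |1|->2.5, |1|->2.5, |7|->9.5
Step 3: Attach original signs; sum ranks with positive sign and with negative sign.
W+ = 7 + 9.5 + 8 + 5 + 2.5 + 6 + 2.5 = 40.5
W- = 2.5 + 2.5 + 9.5 = 14.5
(Check: W+ + W- = 55 should equal n(n+1)/2 = 55.)
Step 4: Test statistic W = min(W+, W-) = 14.5.
Step 5: Ties in |d|, so use the tie-corrected normal approximation.
        E[W] = n(n+1)/4 = 10*11/4 = 27.5.
        Tie groups: |d|=1 (t=4), |d|=7 (t=2); sum(t^3 - t) = 66.
        Var[W] = n(n+1)(2n+1)/24 - sum(t^3-t)/48 = 2310/24 - 66/48 = 94.875.
        z = (W - E[W]) / sqrt(Var[W]) = (14.5 - 27.5) / 9.7404 = -1.3347.
        Two-sided p = 2*Phi(z) = 0.181991.
Step 6: alpha = 0.05. fail to reject H0.

W+ = 40.5, W- = 14.5, W = min = 14.5, p = 0.181991, fail to reject H0.


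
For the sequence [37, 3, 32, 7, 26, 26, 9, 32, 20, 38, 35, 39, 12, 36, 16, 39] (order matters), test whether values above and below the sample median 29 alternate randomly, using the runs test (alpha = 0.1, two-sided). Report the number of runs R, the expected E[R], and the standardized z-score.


Step 1: Compute median = 29; label A = above, B = below.
Labels in order: ABABBBBABAAABABA  (n_A = 8, n_B = 8)
Step 2: Count runs R = 11.
Step 3: Under H0 (random ordering), E[R] = 2*n_A*n_B/(n_A+n_B) + 1 = 2*8*8/16 + 1 = 9.0000.
        Var[R] = 2*n_A*n_B*(2*n_A*n_B - n_A - n_B) / ((n_A+n_B)^2 * (n_A+n_B-1)) = 14336/3840 = 3.7333.
        SD[R] = 1.9322.
Step 4: Continuity-corrected z = (R - 0.5 - E[R]) / SD[R] = (11 - 0.5 - 9.0000) / 1.9322 = 0.7763.
Step 5: Two-sided p-value via normal approximation = 2*(1 - Phi(|z|)) = 0.437558.
Step 6: alpha = 0.1. fail to reject H0.

R = 11, z = 0.7763, p = 0.437558, fail to reject H0.


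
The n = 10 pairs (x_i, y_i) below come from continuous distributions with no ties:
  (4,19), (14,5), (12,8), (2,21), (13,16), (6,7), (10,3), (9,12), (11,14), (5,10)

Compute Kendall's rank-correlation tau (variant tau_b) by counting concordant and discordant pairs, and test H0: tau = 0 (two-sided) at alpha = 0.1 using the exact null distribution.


Step 1: Enumerate the 45 unordered pairs (i,j) with i<j and classify each by sign(x_j-x_i) * sign(y_j-y_i).
  (1,2):dx=+10,dy=-14->D; (1,3):dx=+8,dy=-11->D; (1,4):dx=-2,dy=+2->D; (1,5):dx=+9,dy=-3->D
  (1,6):dx=+2,dy=-12->D; (1,7):dx=+6,dy=-16->D; (1,8):dx=+5,dy=-7->D; (1,9):dx=+7,dy=-5->D
  (1,10):dx=+1,dy=-9->D; (2,3):dx=-2,dy=+3->D; (2,4):dx=-12,dy=+16->D; (2,5):dx=-1,dy=+11->D
  (2,6):dx=-8,dy=+2->D; (2,7):dx=-4,dy=-2->C; (2,8):dx=-5,dy=+7->D; (2,9):dx=-3,dy=+9->D
  (2,10):dx=-9,dy=+5->D; (3,4):dx=-10,dy=+13->D; (3,5):dx=+1,dy=+8->C; (3,6):dx=-6,dy=-1->C
  (3,7):dx=-2,dy=-5->C; (3,8):dx=-3,dy=+4->D; (3,9):dx=-1,dy=+6->D; (3,10):dx=-7,dy=+2->D
  (4,5):dx=+11,dy=-5->D; (4,6):dx=+4,dy=-14->D; (4,7):dx=+8,dy=-18->D; (4,8):dx=+7,dy=-9->D
  (4,9):dx=+9,dy=-7->D; (4,10):dx=+3,dy=-11->D; (5,6):dx=-7,dy=-9->C; (5,7):dx=-3,dy=-13->C
  (5,8):dx=-4,dy=-4->C; (5,9):dx=-2,dy=-2->C; (5,10):dx=-8,dy=-6->C; (6,7):dx=+4,dy=-4->D
  (6,8):dx=+3,dy=+5->C; (6,9):dx=+5,dy=+7->C; (6,10):dx=-1,dy=+3->D; (7,8):dx=-1,dy=+9->D
  (7,9):dx=+1,dy=+11->C; (7,10):dx=-5,dy=+7->D; (8,9):dx=+2,dy=+2->C; (8,10):dx=-4,dy=-2->C
  (9,10):dx=-6,dy=-4->C
Step 2: C = 15, D = 30, total pairs = 45.
Step 3: tau = (C - D)/(n(n-1)/2) = (15 - 30)/45 = -0.333333.
Step 4: Exact two-sided p-value (enumerate n! = 3628800 permutations of y under H0): p = 0.216373.
Step 5: alpha = 0.1. fail to reject H0.

tau_b = -0.3333 (C=15, D=30), p = 0.216373, fail to reject H0.


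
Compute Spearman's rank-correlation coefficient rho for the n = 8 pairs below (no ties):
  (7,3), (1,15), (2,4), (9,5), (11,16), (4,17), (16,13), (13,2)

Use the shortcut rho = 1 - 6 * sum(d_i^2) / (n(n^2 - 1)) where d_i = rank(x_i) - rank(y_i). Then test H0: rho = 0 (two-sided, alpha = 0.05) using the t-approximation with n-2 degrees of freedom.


Step 1: Rank x and y separately (midranks; no ties here).
rank(x): 7->4, 1->1, 2->2, 9->5, 11->6, 4->3, 16->8, 13->7
rank(y): 3->2, 15->6, 4->3, 5->4, 16->7, 17->8, 13->5, 2->1
Step 2: d_i = R_x(i) - R_y(i); compute d_i^2.
  (4-2)^2=4, (1-6)^2=25, (2-3)^2=1, (5-4)^2=1, (6-7)^2=1, (3-8)^2=25, (8-5)^2=9, (7-1)^2=36
sum(d^2) = 102.
Step 3: rho = 1 - 6*102 / (8*(8^2 - 1)) = 1 - 612/504 = -0.214286.
Step 4: Under H0, t = rho * sqrt((n-2)/(1-rho^2)) = -0.5374 ~ t(6).
Step 5: Two-sided p-value from the t-distribution with 6 df = 0.610344.
Step 6: alpha = 0.05. fail to reject H0.

rho = -0.2143, p = 0.610344, fail to reject H0 at alpha = 0.05.


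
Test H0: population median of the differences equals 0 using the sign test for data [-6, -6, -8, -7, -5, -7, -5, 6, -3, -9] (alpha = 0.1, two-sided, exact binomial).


Step 1: Discard zero differences. Original n = 10; n_eff = number of nonzero differences = 10.
Nonzero differences (with sign): -6, -6, -8, -7, -5, -7, -5, +6, -3, -9
Step 2: Count signs: positive = 1, negative = 9.
Step 3: Under H0: P(positive) = 0.5, so the number of positives S ~ Bin(10, 0.5).
Step 4: Two-sided exact p-value = sum of Bin(10,0.5) probabilities at or below the observed probability = 0.021484.
Step 5: alpha = 0.1. reject H0.

n_eff = 10, pos = 1, neg = 9, p = 0.021484, reject H0.


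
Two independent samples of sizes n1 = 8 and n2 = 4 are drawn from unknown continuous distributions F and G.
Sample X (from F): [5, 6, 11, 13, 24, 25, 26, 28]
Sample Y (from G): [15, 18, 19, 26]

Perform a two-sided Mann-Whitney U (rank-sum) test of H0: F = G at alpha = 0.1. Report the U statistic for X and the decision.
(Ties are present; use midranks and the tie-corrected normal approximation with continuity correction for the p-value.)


Step 1: Combine and sort all 12 observations; assign midranks.
sorted (value, group): (5,X), (6,X), (11,X), (13,X), (15,Y), (18,Y), (19,Y), (24,X), (25,X), (26,X), (26,Y), (28,X)
ranks: 5->1, 6->2, 11->3, 13->4, 15->5, 18->6, 19->7, 24->8, 25->9, 26->10.5, 26->10.5, 28->12
Step 2: Rank sum for X: R1 = 1 + 2 + 3 + 4 + 8 + 9 + 10.5 + 12 = 49.5.
Step 3: U_X = R1 - n1(n1+1)/2 = 49.5 - 8*9/2 = 49.5 - 36 = 13.5.
       U_Y = n1*n2 - U_X = 32 - 13.5 = 18.5.
Step 4: Ties are present, so use the tie-corrected normal approximation (with continuity correction) for the p-value.
Step 5: p-value = 0.733647; compare to alpha = 0.1. fail to reject H0.

U_X = 13.5, p = 0.733647, fail to reject H0 at alpha = 0.1.


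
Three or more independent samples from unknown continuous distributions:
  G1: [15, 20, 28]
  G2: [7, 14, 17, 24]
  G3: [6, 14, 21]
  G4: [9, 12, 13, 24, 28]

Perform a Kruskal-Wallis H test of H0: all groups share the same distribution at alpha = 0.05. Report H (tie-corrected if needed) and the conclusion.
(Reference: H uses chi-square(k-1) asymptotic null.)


Step 1: Combine all N = 15 observations and assign midranks.
sorted (value, group, rank): (6,G3,1), (7,G2,2), (9,G4,3), (12,G4,4), (13,G4,5), (14,G2,6.5), (14,G3,6.5), (15,G1,8), (17,G2,9), (20,G1,10), (21,G3,11), (24,G2,12.5), (24,G4,12.5), (28,G1,14.5), (28,G4,14.5)
Step 2: Sum ranks within each group.
R_1 = 32.5 (n_1 = 3)
R_2 = 30 (n_2 = 4)
R_3 = 18.5 (n_3 = 3)
R_4 = 39 (n_4 = 5)
Step 3: H = 12/(N(N+1)) * sum(R_i^2/n_i) - 3(N+1)
     = 12/(15*16) * (32.5^2/3 + 30^2/4 + 18.5^2/3 + 39^2/5) - 3*16
     = 0.050000 * 995.367 - 48
     = 1.768333.
Step 4: Ties present; correction factor C = 1 - 18/(15^3 - 15) = 0.994643. Corrected H = 1.768333 / 0.994643 = 1.777858.
Step 5: Under H0, H ~ chi^2(3); p-value = 0.619765.
Step 6: alpha = 0.05. fail to reject H0.

H = 1.7779, df = 3, p = 0.619765, fail to reject H0.


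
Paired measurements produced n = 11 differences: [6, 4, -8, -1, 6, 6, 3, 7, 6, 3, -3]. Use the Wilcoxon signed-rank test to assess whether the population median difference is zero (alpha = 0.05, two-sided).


Step 1: Drop any zero differences (none here) and take |d_i|.
|d| = [6, 4, 8, 1, 6, 6, 3, 7, 6, 3, 3]
Step 2: Midrank |d_i| (ties get averaged ranks).
ranks: |6|->7.5, |4|->5, |8|->11, |1|->1, |6|->7.5, |6|->7.5, |3|->3, |7|->10, |6|->7.5, |3|->3, |3|->3
Step 3: Attach original signs; sum ranks with positive sign and with negative sign.
W+ = 7.5 + 5 + 7.5 + 7.5 + 3 + 10 + 7.5 + 3 = 51
W- = 11 + 1 + 3 = 15
(Check: W+ + W- = 66 should equal n(n+1)/2 = 66.)
Step 4: Test statistic W = min(W+, W-) = 15.
Step 5: Ties in |d|, so use the tie-corrected normal approximation.
        E[W] = n(n+1)/4 = 11*12/4 = 33.
        Tie groups: |d|=3 (t=3), |d|=6 (t=4); sum(t^3 - t) = 84.
        Var[W] = n(n+1)(2n+1)/24 - sum(t^3-t)/48 = 3036/24 - 84/48 = 124.75.
        z = (W - E[W]) / sqrt(Var[W]) = (15 - 33) / 11.1692 = -1.6116.
        Two-sided p = 2*Phi(z) = 0.107053.
Step 6: alpha = 0.05. fail to reject H0.

W+ = 51, W- = 15, W = min = 15, p = 0.107053, fail to reject H0.


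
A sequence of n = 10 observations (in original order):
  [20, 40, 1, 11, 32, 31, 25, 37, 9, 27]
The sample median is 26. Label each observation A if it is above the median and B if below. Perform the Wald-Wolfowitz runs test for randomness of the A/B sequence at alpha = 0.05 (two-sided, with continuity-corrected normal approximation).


Step 1: Compute median = 26; label A = above, B = below.
Labels in order: BABBAABABA  (n_A = 5, n_B = 5)
Step 2: Count runs R = 8.
Step 3: Under H0 (random ordering), E[R] = 2*n_A*n_B/(n_A+n_B) + 1 = 2*5*5/10 + 1 = 6.0000.
        Var[R] = 2*n_A*n_B*(2*n_A*n_B - n_A - n_B) / ((n_A+n_B)^2 * (n_A+n_B-1)) = 2000/900 = 2.2222.
        SD[R] = 1.4907.
Step 4: Continuity-corrected z = (R - 0.5 - E[R]) / SD[R] = (8 - 0.5 - 6.0000) / 1.4907 = 1.0062.
Step 5: Two-sided p-value via normal approximation = 2*(1 - Phi(|z|)) = 0.314305.
Step 6: alpha = 0.05. fail to reject H0.

R = 8, z = 1.0062, p = 0.314305, fail to reject H0.


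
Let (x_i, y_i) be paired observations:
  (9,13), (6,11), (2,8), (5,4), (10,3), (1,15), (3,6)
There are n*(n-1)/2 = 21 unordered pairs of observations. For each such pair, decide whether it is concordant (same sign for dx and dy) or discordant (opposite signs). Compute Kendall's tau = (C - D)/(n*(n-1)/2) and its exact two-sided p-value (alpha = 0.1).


Step 1: Enumerate the 21 unordered pairs (i,j) with i<j and classify each by sign(x_j-x_i) * sign(y_j-y_i).
  (1,2):dx=-3,dy=-2->C; (1,3):dx=-7,dy=-5->C; (1,4):dx=-4,dy=-9->C; (1,5):dx=+1,dy=-10->D
  (1,6):dx=-8,dy=+2->D; (1,7):dx=-6,dy=-7->C; (2,3):dx=-4,dy=-3->C; (2,4):dx=-1,dy=-7->C
  (2,5):dx=+4,dy=-8->D; (2,6):dx=-5,dy=+4->D; (2,7):dx=-3,dy=-5->C; (3,4):dx=+3,dy=-4->D
  (3,5):dx=+8,dy=-5->D; (3,6):dx=-1,dy=+7->D; (3,7):dx=+1,dy=-2->D; (4,5):dx=+5,dy=-1->D
  (4,6):dx=-4,dy=+11->D; (4,7):dx=-2,dy=+2->D; (5,6):dx=-9,dy=+12->D; (5,7):dx=-7,dy=+3->D
  (6,7):dx=+2,dy=-9->D
Step 2: C = 7, D = 14, total pairs = 21.
Step 3: tau = (C - D)/(n(n-1)/2) = (7 - 14)/21 = -0.333333.
Step 4: Exact two-sided p-value (enumerate n! = 5040 permutations of y under H0): p = 0.381349.
Step 5: alpha = 0.1. fail to reject H0.

tau_b = -0.3333 (C=7, D=14), p = 0.381349, fail to reject H0.


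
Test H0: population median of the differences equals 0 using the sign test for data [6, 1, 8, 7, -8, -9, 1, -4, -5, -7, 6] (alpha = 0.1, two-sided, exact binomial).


Step 1: Discard zero differences. Original n = 11; n_eff = number of nonzero differences = 11.
Nonzero differences (with sign): +6, +1, +8, +7, -8, -9, +1, -4, -5, -7, +6
Step 2: Count signs: positive = 6, negative = 5.
Step 3: Under H0: P(positive) = 0.5, so the number of positives S ~ Bin(11, 0.5).
Step 4: Two-sided exact p-value = sum of Bin(11,0.5) probabilities at or below the observed probability = 1.000000.
Step 5: alpha = 0.1. fail to reject H0.

n_eff = 11, pos = 6, neg = 5, p = 1.000000, fail to reject H0.


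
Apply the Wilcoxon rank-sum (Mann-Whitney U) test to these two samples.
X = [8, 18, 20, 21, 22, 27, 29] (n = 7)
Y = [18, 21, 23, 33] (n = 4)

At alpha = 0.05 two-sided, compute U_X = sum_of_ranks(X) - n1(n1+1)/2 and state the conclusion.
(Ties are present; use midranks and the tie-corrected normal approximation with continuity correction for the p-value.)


Step 1: Combine and sort all 11 observations; assign midranks.
sorted (value, group): (8,X), (18,X), (18,Y), (20,X), (21,X), (21,Y), (22,X), (23,Y), (27,X), (29,X), (33,Y)
ranks: 8->1, 18->2.5, 18->2.5, 20->4, 21->5.5, 21->5.5, 22->7, 23->8, 27->9, 29->10, 33->11
Step 2: Rank sum for X: R1 = 1 + 2.5 + 4 + 5.5 + 7 + 9 + 10 = 39.
Step 3: U_X = R1 - n1(n1+1)/2 = 39 - 7*8/2 = 39 - 28 = 11.
       U_Y = n1*n2 - U_X = 28 - 11 = 17.
Step 4: Ties are present, so use the tie-corrected normal approximation (with continuity correction) for the p-value.
Step 5: p-value = 0.635059; compare to alpha = 0.05. fail to reject H0.

U_X = 11, p = 0.635059, fail to reject H0 at alpha = 0.05.


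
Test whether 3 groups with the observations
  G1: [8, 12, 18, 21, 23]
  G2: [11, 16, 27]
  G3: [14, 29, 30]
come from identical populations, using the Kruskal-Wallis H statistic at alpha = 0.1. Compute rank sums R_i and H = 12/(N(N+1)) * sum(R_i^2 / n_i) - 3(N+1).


Step 1: Combine all N = 11 observations and assign midranks.
sorted (value, group, rank): (8,G1,1), (11,G2,2), (12,G1,3), (14,G3,4), (16,G2,5), (18,G1,6), (21,G1,7), (23,G1,8), (27,G2,9), (29,G3,10), (30,G3,11)
Step 2: Sum ranks within each group.
R_1 = 25 (n_1 = 5)
R_2 = 16 (n_2 = 3)
R_3 = 25 (n_3 = 3)
Step 3: H = 12/(N(N+1)) * sum(R_i^2/n_i) - 3(N+1)
     = 12/(11*12) * (25^2/5 + 16^2/3 + 25^2/3) - 3*12
     = 0.090909 * 418.667 - 36
     = 2.060606.
Step 4: No ties, so H is used without correction.
Step 5: Under H0, H ~ chi^2(2); p-value = 0.356899.
Step 6: alpha = 0.1. fail to reject H0.

H = 2.0606, df = 2, p = 0.356899, fail to reject H0.


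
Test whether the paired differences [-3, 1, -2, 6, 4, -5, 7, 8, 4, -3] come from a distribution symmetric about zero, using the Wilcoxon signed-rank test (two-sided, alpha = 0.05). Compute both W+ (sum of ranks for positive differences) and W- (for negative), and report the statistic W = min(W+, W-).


Step 1: Drop any zero differences (none here) and take |d_i|.
|d| = [3, 1, 2, 6, 4, 5, 7, 8, 4, 3]
Step 2: Midrank |d_i| (ties get averaged ranks).
ranks: |3|->3.5, |1|->1, |2|->2, |6|->8, |4|->5.5, |5|->7, |7|->9, |8|->10, |4|->5.5, |3|->3.5
Step 3: Attach original signs; sum ranks with positive sign and with negative sign.
W+ = 1 + 8 + 5.5 + 9 + 10 + 5.5 = 39
W- = 3.5 + 2 + 7 + 3.5 = 16
(Check: W+ + W- = 55 should equal n(n+1)/2 = 55.)
Step 4: Test statistic W = min(W+, W-) = 16.
Step 5: Ties in |d|, so use the tie-corrected normal approximation.
        E[W] = n(n+1)/4 = 10*11/4 = 27.5.
        Tie groups: |d|=3 (t=2), |d|=4 (t=2); sum(t^3 - t) = 12.
        Var[W] = n(n+1)(2n+1)/24 - sum(t^3-t)/48 = 2310/24 - 12/48 = 96.
        z = (W - E[W]) / sqrt(Var[W]) = (16 - 27.5) / 9.7980 = -1.1737.
        Two-sided p = 2*Phi(z) = 0.240510.
Step 6: alpha = 0.05. fail to reject H0.

W+ = 39, W- = 16, W = min = 16, p = 0.240510, fail to reject H0.


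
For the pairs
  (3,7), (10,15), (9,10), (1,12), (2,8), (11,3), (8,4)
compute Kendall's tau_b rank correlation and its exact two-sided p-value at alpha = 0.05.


Step 1: Enumerate the 21 unordered pairs (i,j) with i<j and classify each by sign(x_j-x_i) * sign(y_j-y_i).
  (1,2):dx=+7,dy=+8->C; (1,3):dx=+6,dy=+3->C; (1,4):dx=-2,dy=+5->D; (1,5):dx=-1,dy=+1->D
  (1,6):dx=+8,dy=-4->D; (1,7):dx=+5,dy=-3->D; (2,3):dx=-1,dy=-5->C; (2,4):dx=-9,dy=-3->C
  (2,5):dx=-8,dy=-7->C; (2,6):dx=+1,dy=-12->D; (2,7):dx=-2,dy=-11->C; (3,4):dx=-8,dy=+2->D
  (3,5):dx=-7,dy=-2->C; (3,6):dx=+2,dy=-7->D; (3,7):dx=-1,dy=-6->C; (4,5):dx=+1,dy=-4->D
  (4,6):dx=+10,dy=-9->D; (4,7):dx=+7,dy=-8->D; (5,6):dx=+9,dy=-5->D; (5,7):dx=+6,dy=-4->D
  (6,7):dx=-3,dy=+1->D
Step 2: C = 8, D = 13, total pairs = 21.
Step 3: tau = (C - D)/(n(n-1)/2) = (8 - 13)/21 = -0.238095.
Step 4: Exact two-sided p-value (enumerate n! = 5040 permutations of y under H0): p = 0.561905.
Step 5: alpha = 0.05. fail to reject H0.

tau_b = -0.2381 (C=8, D=13), p = 0.561905, fail to reject H0.


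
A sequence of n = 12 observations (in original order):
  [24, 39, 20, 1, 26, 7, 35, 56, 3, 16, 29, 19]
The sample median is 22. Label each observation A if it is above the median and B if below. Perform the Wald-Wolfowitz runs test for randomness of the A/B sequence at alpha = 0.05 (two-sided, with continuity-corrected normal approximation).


Step 1: Compute median = 22; label A = above, B = below.
Labels in order: AABBABAABBAB  (n_A = 6, n_B = 6)
Step 2: Count runs R = 8.
Step 3: Under H0 (random ordering), E[R] = 2*n_A*n_B/(n_A+n_B) + 1 = 2*6*6/12 + 1 = 7.0000.
        Var[R] = 2*n_A*n_B*(2*n_A*n_B - n_A - n_B) / ((n_A+n_B)^2 * (n_A+n_B-1)) = 4320/1584 = 2.7273.
        SD[R] = 1.6514.
Step 4: Continuity-corrected z = (R - 0.5 - E[R]) / SD[R] = (8 - 0.5 - 7.0000) / 1.6514 = 0.3028.
Step 5: Two-sided p-value via normal approximation = 2*(1 - Phi(|z|)) = 0.762069.
Step 6: alpha = 0.05. fail to reject H0.

R = 8, z = 0.3028, p = 0.762069, fail to reject H0.


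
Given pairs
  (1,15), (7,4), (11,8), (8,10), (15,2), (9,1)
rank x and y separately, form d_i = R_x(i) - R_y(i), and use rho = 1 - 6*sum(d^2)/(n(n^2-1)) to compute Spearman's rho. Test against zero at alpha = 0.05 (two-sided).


Step 1: Rank x and y separately (midranks; no ties here).
rank(x): 1->1, 7->2, 11->5, 8->3, 15->6, 9->4
rank(y): 15->6, 4->3, 8->4, 10->5, 2->2, 1->1
Step 2: d_i = R_x(i) - R_y(i); compute d_i^2.
  (1-6)^2=25, (2-3)^2=1, (5-4)^2=1, (3-5)^2=4, (6-2)^2=16, (4-1)^2=9
sum(d^2) = 56.
Step 3: rho = 1 - 6*56 / (6*(6^2 - 1)) = 1 - 336/210 = -0.600000.
Step 4: Under H0, t = rho * sqrt((n-2)/(1-rho^2)) = -1.5000 ~ t(4).
Step 5: Two-sided p-value from the t-distribution with 4 df = 0.208000.
Step 6: alpha = 0.05. fail to reject H0.

rho = -0.6000, p = 0.208000, fail to reject H0 at alpha = 0.05.


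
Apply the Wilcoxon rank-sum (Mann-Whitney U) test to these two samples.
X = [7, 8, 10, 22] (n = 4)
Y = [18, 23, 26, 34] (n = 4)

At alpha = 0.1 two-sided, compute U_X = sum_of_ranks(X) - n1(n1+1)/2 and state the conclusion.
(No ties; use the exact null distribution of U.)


Step 1: Combine and sort all 8 observations; assign midranks.
sorted (value, group): (7,X), (8,X), (10,X), (18,Y), (22,X), (23,Y), (26,Y), (34,Y)
ranks: 7->1, 8->2, 10->3, 18->4, 22->5, 23->6, 26->7, 34->8
Step 2: Rank sum for X: R1 = 1 + 2 + 3 + 5 = 11.
Step 3: U_X = R1 - n1(n1+1)/2 = 11 - 4*5/2 = 11 - 10 = 1.
       U_Y = n1*n2 - U_X = 16 - 1 = 15.
Step 4: No ties, so the exact null distribution of U (based on enumerating the C(8,4) = 70 equally likely rank assignments) gives the two-sided p-value.
Step 5: p-value = 0.057143; compare to alpha = 0.1. reject H0.

U_X = 1, p = 0.057143, reject H0 at alpha = 0.1.
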